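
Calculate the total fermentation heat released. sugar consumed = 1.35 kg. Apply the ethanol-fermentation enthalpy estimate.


Q = m_sugar · 590 kJ/kg
Q = 1.35 · 590

796.5000 kJ


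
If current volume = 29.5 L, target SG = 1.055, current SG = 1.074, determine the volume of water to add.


V_water = V·((SG_curr − 1)/(SG_target − 1) − 1)
V_water = 29.5·((1.074 − 1)/(1.055 − 1) − 1)

10.1909 L


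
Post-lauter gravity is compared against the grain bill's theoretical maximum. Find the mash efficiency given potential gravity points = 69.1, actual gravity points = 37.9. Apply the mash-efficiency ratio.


efficiency = actual / potential × 100
efficiency = 37.9 / 69.1 × 100

54.8480 %


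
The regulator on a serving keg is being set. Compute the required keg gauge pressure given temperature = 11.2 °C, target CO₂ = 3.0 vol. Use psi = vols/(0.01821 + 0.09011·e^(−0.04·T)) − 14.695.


psi = 3.0/(0.01821 + 0.09011·e^(−0.04·11.2)) − 14.695

24.8924 psi


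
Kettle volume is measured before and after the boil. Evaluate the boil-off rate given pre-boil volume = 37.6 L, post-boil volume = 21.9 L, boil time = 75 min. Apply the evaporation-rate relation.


rate = (V_pre − V_post) / (t_min/60)
rate = (37.6 − 21.9) / (75/60)

12.5600 L/hr


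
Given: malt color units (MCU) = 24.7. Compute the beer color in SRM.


SRM = 1.4922 · MCU^0.6859
SRM = 1.4922 · 24.7^0.6859

13.4610 SRM


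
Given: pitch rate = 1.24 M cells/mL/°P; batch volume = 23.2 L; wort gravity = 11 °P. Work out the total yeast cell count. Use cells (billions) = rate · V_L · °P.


cells = 1.24 · 23.2 · 11

316.4480 billion cells


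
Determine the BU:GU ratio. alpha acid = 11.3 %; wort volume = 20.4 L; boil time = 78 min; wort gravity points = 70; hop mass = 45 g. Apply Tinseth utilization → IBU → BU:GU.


U = 1.65·0.000125^(GP/1000)·(1−e^(−0.04t))/4.15;  IBU = (α/100)·m·U·1000/V;  BU:GU = IBU/GP
U = 1.65·0.000125^(70/1000)·(1−e^(−0.04·78))/4.15 = 0.2026
IBU = (11.3/100)·45·0.2026·1000/20.4 = 50.4971
BU:GU = 50.4971/70

0.7214


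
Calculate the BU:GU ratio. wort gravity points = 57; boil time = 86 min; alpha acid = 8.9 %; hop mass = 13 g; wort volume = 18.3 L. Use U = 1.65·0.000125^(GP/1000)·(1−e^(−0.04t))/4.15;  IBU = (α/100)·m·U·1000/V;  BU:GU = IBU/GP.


U = 1.65·0.000125^(57/1000)·(1−e^(−0.04·86))/4.15 = 0.2306
IBU = (8.9/100)·13·0.2306·1000/18.3 = 14.5777
BU:GU = 14.5777/57

0.2557


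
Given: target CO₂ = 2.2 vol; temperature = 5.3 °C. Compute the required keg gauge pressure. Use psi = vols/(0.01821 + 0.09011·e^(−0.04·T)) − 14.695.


psi = 2.2/(0.01821 + 0.09011·e^(−0.04·5.3)) − 14.695

9.4527 psi


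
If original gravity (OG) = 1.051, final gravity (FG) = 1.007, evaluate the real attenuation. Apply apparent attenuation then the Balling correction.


AA = (OG−FG)/(OG−1)·100;  RA = AA·0.8192
AA = (1.051 − 1.007)/(1.051 − 1)·100 = 86.2745
RA = 86.2745·0.8192

70.6761 %


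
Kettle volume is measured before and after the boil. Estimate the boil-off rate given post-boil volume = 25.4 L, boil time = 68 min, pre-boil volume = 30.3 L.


rate = (V_pre − V_post) / (t_min/60)
rate = (30.3 − 25.4) / (68/60)

4.3235 L/hr


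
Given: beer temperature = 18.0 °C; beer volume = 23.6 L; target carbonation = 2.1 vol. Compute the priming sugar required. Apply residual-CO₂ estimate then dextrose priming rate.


residual = 14.695·(0.01821 + 0.09011·e^(−0.04·T));  sugar = (target − residual)·4.0·V
residual = 14.695·(0.01821 + 0.09011·e^(−0.04·18.0)) = 0.9121
sugar = (2.1 − 0.9121)·4.0·23.6

112.1343 g


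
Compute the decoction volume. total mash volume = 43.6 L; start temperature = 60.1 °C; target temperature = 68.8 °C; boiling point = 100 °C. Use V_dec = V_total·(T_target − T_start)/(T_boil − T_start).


V_dec = 43.6·(68.8 − 60.1)/(100 − 60.1)

9.5068 L


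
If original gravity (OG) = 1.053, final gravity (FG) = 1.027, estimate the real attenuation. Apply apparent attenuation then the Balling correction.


AA = (OG−FG)/(OG−1)·100;  RA = AA·0.8192
AA = (1.053 − 1.027)/(1.053 − 1)·100 = 49.0566
RA = 49.0566·0.8192

40.1872 %


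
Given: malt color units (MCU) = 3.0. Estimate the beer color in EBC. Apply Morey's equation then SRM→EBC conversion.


SRM = 1.4922·MCU^0.6859;  EBC = SRM·1.97
SRM = 1.4922·3.0^0.6859 = 3.1702
EBC = 3.1702·1.97

6.2453 EBC


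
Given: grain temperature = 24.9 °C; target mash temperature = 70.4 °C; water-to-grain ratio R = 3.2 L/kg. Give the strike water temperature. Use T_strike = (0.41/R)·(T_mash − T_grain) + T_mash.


T_strike = (0.41/3.2)·(70.4 − 24.9) + 70.4

76.2297 °C


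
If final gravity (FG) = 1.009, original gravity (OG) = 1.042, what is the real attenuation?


AA = (OG−FG)/(OG−1)·100;  RA = AA·0.8192
AA = (1.042 − 1.009)/(1.042 − 1)·100 = 78.5714
RA = 78.5714·0.8192

64.3657 %


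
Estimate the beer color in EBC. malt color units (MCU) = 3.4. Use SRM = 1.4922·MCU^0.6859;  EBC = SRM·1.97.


SRM = 1.4922·3.4^0.6859 = 3.4544
EBC = 3.4544·1.97

6.8051 EBC


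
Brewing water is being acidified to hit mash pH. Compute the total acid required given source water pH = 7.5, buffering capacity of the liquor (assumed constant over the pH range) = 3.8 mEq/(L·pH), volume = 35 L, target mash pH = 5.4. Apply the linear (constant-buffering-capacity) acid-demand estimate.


acid = buffering capacity · (pH_source − pH_target) · V
acid = 3.8 · (7.5 − 5.4) · 35

279.3000 mEq


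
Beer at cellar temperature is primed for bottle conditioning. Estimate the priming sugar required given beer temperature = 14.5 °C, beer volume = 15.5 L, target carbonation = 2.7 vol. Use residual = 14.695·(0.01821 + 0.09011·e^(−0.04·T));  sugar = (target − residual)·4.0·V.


residual = 14.695·(0.01821 + 0.09011·e^(−0.04·14.5)) = 1.0090
sugar = (2.7 − 1.0090)·4.0·15.5

104.8423 g


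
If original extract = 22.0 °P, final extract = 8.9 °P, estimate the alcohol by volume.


SG = 259/(259 − P);  ABV = (OG − FG)·131.25
OG = 259/(259 − 22.0) = 1.0928
FG = 259/(259 − 8.9) = 1.0356
ABV = (1.0928 − 1.0356)·131.25

7.5129 % ABV


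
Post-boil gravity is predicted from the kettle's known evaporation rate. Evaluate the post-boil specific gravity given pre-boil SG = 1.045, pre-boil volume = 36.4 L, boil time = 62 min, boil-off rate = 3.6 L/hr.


V_post = V_pre − rate·(t/60);  SG_post = 1 + (SG_pre−1)·V_pre/V_post
V_post = 36.4 − 3.6·(62/60) = 32.6800
SG_post = 1 + (1.045 − 1)·36.4/32.6800

1.0501


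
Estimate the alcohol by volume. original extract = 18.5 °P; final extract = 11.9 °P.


SG = 259/(259 − P);  ABV = (OG − FG)·131.25
OG = 259/(259 − 18.5) = 1.0769
FG = 259/(259 − 11.9) = 1.0482
ABV = (1.0769 − 1.0482)·131.25

3.7753 % ABV


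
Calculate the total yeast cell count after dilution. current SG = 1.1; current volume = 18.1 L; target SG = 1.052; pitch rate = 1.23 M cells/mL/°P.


V_w = V·((SG_c−1)/(SG_t−1)−1);  °P = 259 − 259/SG_t;  cells = rate·(V+V_w)·°P
V_w = 18.1·((1.1−1)/(1.052−1)−1) = 16.7077
V_final = 18.1 + 16.7077 = 34.8077
°P = 259 − 259/1.052 = 12.8023
cells = 1.23·34.8077·12.8023

548.1100 billion cells


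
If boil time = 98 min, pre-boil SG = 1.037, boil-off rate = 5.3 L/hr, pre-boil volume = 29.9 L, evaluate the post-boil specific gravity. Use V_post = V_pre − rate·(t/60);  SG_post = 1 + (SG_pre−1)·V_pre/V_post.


V_post = 29.9 − 5.3·(98/60) = 21.2433
SG_post = 1 + (1.037 − 1)·29.9/21.2433

1.0521


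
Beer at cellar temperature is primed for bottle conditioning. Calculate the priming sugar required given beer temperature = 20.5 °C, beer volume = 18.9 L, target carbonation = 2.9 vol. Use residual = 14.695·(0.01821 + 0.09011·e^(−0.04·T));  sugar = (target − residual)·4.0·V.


residual = 14.695·(0.01821 + 0.09011·e^(−0.04·20.5)) = 0.8508
sugar = (2.9 − 0.8508)·4.0·18.9

154.9195 g


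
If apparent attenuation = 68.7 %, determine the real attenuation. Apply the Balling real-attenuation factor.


RA = AA · 0.8192
RA = 68.7 · 0.8192

56.2790 %


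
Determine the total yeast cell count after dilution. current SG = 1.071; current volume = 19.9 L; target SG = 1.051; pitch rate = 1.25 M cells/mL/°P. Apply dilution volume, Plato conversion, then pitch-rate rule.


V_w = V·((SG_c−1)/(SG_t−1)−1);  °P = 259 − 259/SG_t;  cells = rate·(V+V_w)·°P
V_w = 19.9·((1.071−1)/(1.051−1)−1) = 7.8039
V_final = 19.9 + 7.8039 = 27.7039
°P = 259 − 259/1.051 = 12.5680
cells = 1.25·27.7039·12.5680

435.2297 billion cells


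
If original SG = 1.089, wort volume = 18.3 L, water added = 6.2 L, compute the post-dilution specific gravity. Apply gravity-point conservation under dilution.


SG_new = 1 + (SG_old − 1)·V_old/(V_old + V_water)
pts = (1.089 − 1)·1000·18.3/(18.3 + 6.2) = 66.4776
SG_new = 1 + 66.4776/1000

1.0665


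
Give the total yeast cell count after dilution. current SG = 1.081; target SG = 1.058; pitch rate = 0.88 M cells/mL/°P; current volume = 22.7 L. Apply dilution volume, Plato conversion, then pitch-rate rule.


V_w = V·((SG_c−1)/(SG_t−1)−1);  °P = 259 − 259/SG_t;  cells = rate·(V+V_w)·°P
V_w = 22.7·((1.081−1)/(1.058−1)−1) = 9.0017
V_final = 22.7 + 9.0017 = 31.7017
°P = 259 − 259/1.058 = 14.1985
cells = 0.88·31.7017·14.1985

396.1026 billion cells


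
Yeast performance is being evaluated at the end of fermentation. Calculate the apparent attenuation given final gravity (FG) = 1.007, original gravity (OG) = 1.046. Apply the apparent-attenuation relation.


AA = (OG − FG)/(OG − 1) · 100
AA = (1.046 − 1.007)/(1.046 − 1) · 100

84.7826 %


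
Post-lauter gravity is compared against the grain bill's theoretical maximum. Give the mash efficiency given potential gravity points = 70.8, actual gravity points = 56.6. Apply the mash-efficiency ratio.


efficiency = actual / potential × 100
efficiency = 56.6 / 70.8 × 100

79.9435 %


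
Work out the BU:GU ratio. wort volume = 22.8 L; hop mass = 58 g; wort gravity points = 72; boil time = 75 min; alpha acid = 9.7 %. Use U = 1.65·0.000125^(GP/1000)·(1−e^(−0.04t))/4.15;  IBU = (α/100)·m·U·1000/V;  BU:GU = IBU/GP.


U = 1.65·0.000125^(72/1000)·(1−e^(−0.04·75))/4.15 = 0.1978
IBU = (9.7/100)·58·0.1978·1000/22.8 = 48.8089
BU:GU = 48.8089/72

0.6779


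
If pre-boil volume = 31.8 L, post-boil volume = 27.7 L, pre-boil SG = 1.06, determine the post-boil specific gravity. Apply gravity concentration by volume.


SG_post = 1 + (SG_pre − 1)·V_pre/V_post
pts_pre = (1.06 − 1)·1000 = 60.0000
pts_post = 60.0000·31.8/27.7 = 68.8809
SG_post = 1 + 68.8809/1000

1.0689


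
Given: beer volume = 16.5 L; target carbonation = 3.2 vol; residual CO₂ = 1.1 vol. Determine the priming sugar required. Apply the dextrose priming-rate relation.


sugar = (target − residual)·4.0·V
sugar = (3.2 − 1.1)·4.0·16.5

138.6000 g


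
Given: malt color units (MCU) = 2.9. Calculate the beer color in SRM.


SRM = 1.4922 · MCU^0.6859
SRM = 1.4922 · 2.9^0.6859

3.0973 SRM


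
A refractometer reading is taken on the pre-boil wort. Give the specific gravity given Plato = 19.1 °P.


SG = 259/(259 − P)
SG = 259/(259 − 19.1)

1.0796


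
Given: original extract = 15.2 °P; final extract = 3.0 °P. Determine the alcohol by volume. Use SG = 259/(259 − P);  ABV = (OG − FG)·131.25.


OG = 259/(259 − 15.2) = 1.0623
FG = 259/(259 − 3.0) = 1.0117
ABV = (1.0623 − 1.0117)·131.25

6.6449 % ABV


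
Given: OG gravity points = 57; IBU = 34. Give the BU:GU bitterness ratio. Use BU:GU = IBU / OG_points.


BU:GU = 34 / 57

0.5965


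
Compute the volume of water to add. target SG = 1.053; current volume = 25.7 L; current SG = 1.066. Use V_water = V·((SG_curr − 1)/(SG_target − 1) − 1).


V_water = 25.7·((1.066 − 1)/(1.053 − 1) − 1)

6.3038 L


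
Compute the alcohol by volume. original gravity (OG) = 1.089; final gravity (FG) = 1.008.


ABV = (OG − FG) · 131.25
ABV = (1.089 − 1.008) · 131.25

10.6312 % ABV


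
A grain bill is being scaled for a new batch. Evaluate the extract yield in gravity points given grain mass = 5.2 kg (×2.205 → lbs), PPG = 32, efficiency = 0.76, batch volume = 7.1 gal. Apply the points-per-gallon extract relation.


points = lbs × PPG × eff / vol
lbs = 5.2 × 2.205 = 11.4660
points = 11.4660 × 32 × 0.76 / 7.1

39.2751 points


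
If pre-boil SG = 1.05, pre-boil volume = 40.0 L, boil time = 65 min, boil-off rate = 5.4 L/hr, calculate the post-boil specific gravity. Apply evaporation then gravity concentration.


V_post = V_pre − rate·(t/60);  SG_post = 1 + (SG_pre−1)·V_pre/V_post
V_post = 40.0 − 5.4·(65/60) = 34.1500
SG_post = 1 + (1.05 − 1)·40.0/34.1500

1.0586


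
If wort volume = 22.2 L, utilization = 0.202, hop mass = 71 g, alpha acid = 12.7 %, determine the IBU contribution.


IBU = (α/100)·mass·U·1000 / V
IBU = (12.7/100)·71·0.202·1000 / 22.2

82.0466 IBU


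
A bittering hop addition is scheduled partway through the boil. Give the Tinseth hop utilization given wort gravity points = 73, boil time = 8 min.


U = 1.65·0.000125^(GP/1000) · (1 − e^(−0.04·t))/4.15
bigness = 1.65·0.000125^(73/1000) = 0.8562
boil_factor = (1 − e^(−0.04·8))/4.15 = 0.0660
U = 0.8562 · 0.0660

0.0565


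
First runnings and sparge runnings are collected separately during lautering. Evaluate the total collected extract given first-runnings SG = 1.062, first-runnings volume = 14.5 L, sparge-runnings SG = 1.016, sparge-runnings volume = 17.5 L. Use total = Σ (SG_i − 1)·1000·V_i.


first = (1.062 − 1)·1000·14.5 = 899.0000
sparge = (1.016 − 1)·1000·17.5 = 280.0000
total = 899.0000 + 280.0000

1179.0000 gravity·L


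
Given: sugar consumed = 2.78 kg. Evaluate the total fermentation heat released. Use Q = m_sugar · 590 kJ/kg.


Q = 2.78 · 590

1640.2000 kJ


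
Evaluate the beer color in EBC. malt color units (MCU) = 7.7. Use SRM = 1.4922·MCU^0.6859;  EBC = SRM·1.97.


SRM = 1.4922·7.7^0.6859 = 6.0516
EBC = 6.0516·1.97

11.9217 EBC


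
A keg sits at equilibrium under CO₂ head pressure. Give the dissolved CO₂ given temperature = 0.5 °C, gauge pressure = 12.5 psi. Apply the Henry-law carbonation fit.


vols = (P + 14.695)·(0.01821 + 0.09011·e^(−0.04·T))
vols = (12.5 + 14.695)·(0.01821 + 0.09011·e^(−0.04·0.5))

2.8972 volumes


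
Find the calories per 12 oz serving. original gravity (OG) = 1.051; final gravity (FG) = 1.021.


ABW = (OG−FG)·131.25·0.79/FG;  °P = 259 − 259/SG (for OG→OE and FG→AE);  RE = 0.1808·OE + 0.8192·AE;  Cal = (6.9·ABW + 4·(RE−0.1))·FG·3.55
ABW = (1.051 − 1.021)·131.25·0.79/1.021 = 3.0466
OE = 259 − 259/1.051 = 12.5680 °P
AE = 259 − 259/1.021 = 5.3271 °P
RE = 0.1808·12.5680 + 0.8192·5.3271 = 6.6363 °P
Cal = (6.9·3.0466 + 4·(6.6363−0.1))·1.021·3.55

170.9591 kcal


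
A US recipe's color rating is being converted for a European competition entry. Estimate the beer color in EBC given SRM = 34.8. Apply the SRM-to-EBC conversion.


EBC = SRM · 1.97
EBC = 34.8 · 1.97

68.5560 EBC


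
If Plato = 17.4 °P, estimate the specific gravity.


SG = 259/(259 − P)
SG = 259/(259 − 17.4)

1.0720


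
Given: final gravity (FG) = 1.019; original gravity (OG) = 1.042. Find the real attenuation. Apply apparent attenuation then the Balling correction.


AA = (OG−FG)/(OG−1)·100;  RA = AA·0.8192
AA = (1.042 − 1.019)/(1.042 − 1)·100 = 54.7619
RA = 54.7619·0.8192

44.8610 %


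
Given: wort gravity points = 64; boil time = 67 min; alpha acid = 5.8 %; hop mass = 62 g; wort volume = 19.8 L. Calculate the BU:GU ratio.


U = 1.65·0.000125^(GP/1000)·(1−e^(−0.04t))/4.15;  IBU = (α/100)·m·U·1000/V;  BU:GU = IBU/GP
U = 1.65·0.000125^(64/1000)·(1−e^(−0.04·67))/4.15 = 0.2083
IBU = (5.8/100)·62·0.2083·1000/19.8 = 37.8396
BU:GU = 37.8396/64

0.5912


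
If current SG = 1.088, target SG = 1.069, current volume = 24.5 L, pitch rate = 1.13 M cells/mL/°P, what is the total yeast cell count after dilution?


V_w = V·((SG_c−1)/(SG_t−1)−1);  °P = 259 − 259/SG_t;  cells = rate·(V+V_w)·°P
V_w = 24.5·((1.088−1)/(1.069−1)−1) = 6.7464
V_final = 24.5 + 6.7464 = 31.2464
°P = 259 − 259/1.069 = 16.7175
cells = 1.13·31.2464·16.7175

590.2680 billion cells


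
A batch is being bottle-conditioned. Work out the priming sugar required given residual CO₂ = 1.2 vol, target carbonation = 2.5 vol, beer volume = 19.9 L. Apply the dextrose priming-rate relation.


sugar = (target − residual)·4.0·V
sugar = (2.5 − 1.2)·4.0·19.9

103.4800 g


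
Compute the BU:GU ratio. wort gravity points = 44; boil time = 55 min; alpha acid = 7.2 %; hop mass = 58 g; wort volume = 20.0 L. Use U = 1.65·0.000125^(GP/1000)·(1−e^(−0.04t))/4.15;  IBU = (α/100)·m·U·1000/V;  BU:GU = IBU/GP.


U = 1.65·0.000125^(44/1000)·(1−e^(−0.04·55))/4.15 = 0.2381
IBU = (7.2/100)·58·0.2381·1000/20.0 = 49.7082
BU:GU = 49.7082/44

1.1297


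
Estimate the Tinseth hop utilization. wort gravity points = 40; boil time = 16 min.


U = 1.65·0.000125^(GP/1000) · (1 − e^(−0.04·t))/4.15
bigness = 1.65·0.000125^(40/1000) = 1.1518
boil_factor = (1 − e^(−0.04·16))/4.15 = 0.1139
U = 1.1518 · 0.1139

0.1312


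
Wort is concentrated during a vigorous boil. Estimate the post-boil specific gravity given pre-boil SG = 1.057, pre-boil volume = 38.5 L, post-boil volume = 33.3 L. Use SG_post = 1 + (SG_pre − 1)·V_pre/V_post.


pts_pre = (1.057 − 1)·1000 = 57.0000
pts_post = 57.0000·38.5/33.3 = 65.9009
SG_post = 1 + 65.9009/1000

1.0659


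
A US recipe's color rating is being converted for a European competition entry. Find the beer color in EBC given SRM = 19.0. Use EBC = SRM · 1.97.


EBC = 19.0 · 1.97

37.4300 EBC


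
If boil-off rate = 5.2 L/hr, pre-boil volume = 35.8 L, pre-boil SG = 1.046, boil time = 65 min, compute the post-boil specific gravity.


V_post = V_pre − rate·(t/60);  SG_post = 1 + (SG_pre−1)·V_pre/V_post
V_post = 35.8 − 5.2·(65/60) = 30.1667
SG_post = 1 + (1.046 − 1)·35.8/30.1667

1.0546


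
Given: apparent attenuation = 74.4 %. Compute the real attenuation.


RA = AA · 0.8192
RA = 74.4 · 0.8192

60.9485 %


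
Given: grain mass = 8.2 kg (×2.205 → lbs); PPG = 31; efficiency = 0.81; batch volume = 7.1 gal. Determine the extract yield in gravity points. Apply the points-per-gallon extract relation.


points = lbs × PPG × eff / vol
lbs = 8.2 × 2.205 = 18.0810
points = 18.0810 × 31 × 0.81 / 7.1

63.9456 points


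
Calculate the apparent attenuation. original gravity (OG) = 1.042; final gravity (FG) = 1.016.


AA = (OG − FG)/(OG − 1) · 100
AA = (1.042 − 1.016)/(1.042 − 1) · 100

61.9048 %


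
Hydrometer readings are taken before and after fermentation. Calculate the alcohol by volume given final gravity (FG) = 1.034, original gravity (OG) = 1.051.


ABV = (OG − FG) · 131.25
ABV = (1.051 − 1.034) · 131.25

2.2312 % ABV


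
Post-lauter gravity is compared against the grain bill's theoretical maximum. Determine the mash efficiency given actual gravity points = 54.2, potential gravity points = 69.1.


efficiency = actual / potential × 100
efficiency = 54.2 / 69.1 × 100

78.4370 %


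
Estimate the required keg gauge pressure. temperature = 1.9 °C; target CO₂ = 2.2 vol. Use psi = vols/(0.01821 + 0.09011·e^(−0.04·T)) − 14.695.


psi = 2.2/(0.01821 + 0.09011·e^(−0.04·1.9)) − 14.695

6.9318 psi


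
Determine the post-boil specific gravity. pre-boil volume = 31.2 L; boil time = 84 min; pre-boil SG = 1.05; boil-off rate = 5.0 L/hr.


V_post = V_pre − rate·(t/60);  SG_post = 1 + (SG_pre−1)·V_pre/V_post
V_post = 31.2 − 5.0·(84/60) = 24.2000
SG_post = 1 + (1.05 − 1)·31.2/24.2000

1.0645


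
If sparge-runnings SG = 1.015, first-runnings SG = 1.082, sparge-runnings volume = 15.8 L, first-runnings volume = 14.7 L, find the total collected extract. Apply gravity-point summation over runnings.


total = Σ (SG_i − 1)·1000·V_i
first = (1.082 − 1)·1000·14.7 = 1205.4000
sparge = (1.015 − 1)·1000·15.8 = 237.0000
total = 1205.4000 + 237.0000

1442.4000 gravity·L


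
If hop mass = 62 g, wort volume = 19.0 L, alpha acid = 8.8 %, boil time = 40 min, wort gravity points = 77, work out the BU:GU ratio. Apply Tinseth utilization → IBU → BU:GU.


U = 1.65·0.000125^(GP/1000)·(1−e^(−0.04t))/4.15;  IBU = (α/100)·m·U·1000/V;  BU:GU = IBU/GP
U = 1.65·0.000125^(77/1000)·(1−e^(−0.04·40))/4.15 = 0.1588
IBU = (8.8/100)·62·0.1588·1000/19.0 = 45.6119
BU:GU = 45.6119/77

0.5924


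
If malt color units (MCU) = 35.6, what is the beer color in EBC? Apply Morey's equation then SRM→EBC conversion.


SRM = 1.4922·MCU^0.6859;  EBC = SRM·1.97
SRM = 1.4922·35.6^0.6859 = 17.2968
EBC = 17.2968·1.97

34.0748 EBC


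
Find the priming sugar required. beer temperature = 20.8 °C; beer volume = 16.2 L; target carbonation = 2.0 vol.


residual = 14.695·(0.01821 + 0.09011·e^(−0.04·T));  sugar = (target − residual)·4.0·V
residual = 14.695·(0.01821 + 0.09011·e^(−0.04·20.8)) = 0.8438
sugar = (2.0 − 0.8438)·4.0·16.2

74.9189 g


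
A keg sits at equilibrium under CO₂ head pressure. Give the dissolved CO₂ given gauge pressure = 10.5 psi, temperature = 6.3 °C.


vols = (P + 14.695)·(0.01821 + 0.09011·e^(−0.04·T))
vols = (10.5 + 14.695)·(0.01821 + 0.09011·e^(−0.04·6.3))

2.2234 volumes


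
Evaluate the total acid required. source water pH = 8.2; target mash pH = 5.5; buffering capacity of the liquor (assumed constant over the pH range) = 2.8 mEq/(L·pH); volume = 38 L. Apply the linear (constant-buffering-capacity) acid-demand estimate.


acid = buffering capacity · (pH_source − pH_target) · V
acid = 2.8 · (8.2 − 5.5) · 38

287.2800 mEq


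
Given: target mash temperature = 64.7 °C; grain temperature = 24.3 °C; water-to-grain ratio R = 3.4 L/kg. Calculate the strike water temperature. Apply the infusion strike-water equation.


T_strike = (0.41/R)·(T_mash − T_grain) + T_mash
T_strike = (0.41/3.4)·(64.7 − 24.3) + 64.7

69.5718 °C


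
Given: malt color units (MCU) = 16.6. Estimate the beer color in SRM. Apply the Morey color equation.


SRM = 1.4922 · MCU^0.6859
SRM = 1.4922 · 16.6^0.6859

10.2494 SRM


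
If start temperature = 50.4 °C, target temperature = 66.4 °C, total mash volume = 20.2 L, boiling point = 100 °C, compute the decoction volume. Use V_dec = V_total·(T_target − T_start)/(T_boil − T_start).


V_dec = 20.2·(66.4 − 50.4)/(100 − 50.4)

6.5161 L


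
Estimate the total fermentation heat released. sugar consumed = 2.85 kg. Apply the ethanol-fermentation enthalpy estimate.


Q = m_sugar · 590 kJ/kg
Q = 2.85 · 590

1681.5000 kJ


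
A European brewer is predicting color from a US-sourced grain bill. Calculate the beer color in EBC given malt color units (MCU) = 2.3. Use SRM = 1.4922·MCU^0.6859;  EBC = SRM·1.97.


SRM = 1.4922·2.3^0.6859 = 2.6420
EBC = 2.6420·1.97

5.2048 EBC


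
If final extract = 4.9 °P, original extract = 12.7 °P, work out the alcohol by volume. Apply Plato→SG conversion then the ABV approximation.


SG = 259/(259 − P);  ABV = (OG − FG)·131.25
OG = 259/(259 − 12.7) = 1.0516
FG = 259/(259 − 4.9) = 1.0193
ABV = (1.0516 − 1.0193)·131.25

4.2367 % ABV


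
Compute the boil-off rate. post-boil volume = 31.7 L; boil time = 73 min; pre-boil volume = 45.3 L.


rate = (V_pre − V_post) / (t_min/60)
rate = (45.3 − 31.7) / (73/60)

11.1781 L/hr


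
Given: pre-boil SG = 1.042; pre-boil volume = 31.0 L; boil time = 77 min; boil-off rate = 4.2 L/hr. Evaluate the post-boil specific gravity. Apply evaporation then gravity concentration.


V_post = V_pre − rate·(t/60);  SG_post = 1 + (SG_pre−1)·V_pre/V_post
V_post = 31.0 − 4.2·(77/60) = 25.6100
SG_post = 1 + (1.042 − 1)·31.0/25.6100

1.0508


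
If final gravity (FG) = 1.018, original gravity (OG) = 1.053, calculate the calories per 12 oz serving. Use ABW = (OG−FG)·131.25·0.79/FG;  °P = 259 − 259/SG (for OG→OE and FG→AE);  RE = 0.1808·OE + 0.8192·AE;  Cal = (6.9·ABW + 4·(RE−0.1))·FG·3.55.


ABW = (1.053 − 1.018)·131.25·0.79/1.018 = 3.5649
OE = 259 − 259/1.053 = 13.0361 °P
AE = 259 − 259/1.018 = 4.5796 °P
RE = 0.1808·13.0361 + 0.8192·4.5796 = 6.1085 °P
Cal = (6.9·3.5649 + 4·(6.1085−0.1))·1.018·3.55

175.7505 kcal


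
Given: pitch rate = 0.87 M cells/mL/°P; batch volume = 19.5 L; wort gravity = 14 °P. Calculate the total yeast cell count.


cells (billions) = rate · V_L · °P
cells = 0.87 · 19.5 · 14

237.5100 billion cells


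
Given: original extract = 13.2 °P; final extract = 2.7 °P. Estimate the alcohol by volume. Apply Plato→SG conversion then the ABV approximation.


SG = 259/(259 − P);  ABV = (OG − FG)·131.25
OG = 259/(259 − 13.2) = 1.0537
FG = 259/(259 − 2.7) = 1.0105
ABV = (1.0537 − 1.0105)·131.25

5.6658 % ABV


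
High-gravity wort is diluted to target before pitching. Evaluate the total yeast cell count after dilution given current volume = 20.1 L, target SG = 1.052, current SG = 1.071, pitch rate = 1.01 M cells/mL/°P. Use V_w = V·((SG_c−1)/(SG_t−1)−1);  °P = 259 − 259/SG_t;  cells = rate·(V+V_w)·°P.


V_w = 20.1·((1.071−1)/(1.052−1)−1) = 7.3442
V_final = 20.1 + 7.3442 = 27.4442
°P = 259 − 259/1.052 = 12.8023
cells = 1.01·27.4442·12.8023

354.8623 billion cells


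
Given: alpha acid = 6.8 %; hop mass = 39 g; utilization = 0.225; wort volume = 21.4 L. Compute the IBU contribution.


IBU = (α/100)·mass·U·1000 / V
IBU = (6.8/100)·39·0.225·1000 / 21.4

27.8832 IBU


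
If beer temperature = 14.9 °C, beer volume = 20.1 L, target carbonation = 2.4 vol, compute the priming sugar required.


residual = 14.695·(0.01821 + 0.09011·e^(−0.04·T));  sugar = (target − residual)·4.0·V
residual = 14.695·(0.01821 + 0.09011·e^(−0.04·14.9)) = 0.9972
sugar = (2.4 − 0.9972)·4.0·20.1

112.7830 g


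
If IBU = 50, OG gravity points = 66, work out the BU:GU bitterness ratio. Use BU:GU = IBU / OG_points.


BU:GU = 50 / 66

0.7576


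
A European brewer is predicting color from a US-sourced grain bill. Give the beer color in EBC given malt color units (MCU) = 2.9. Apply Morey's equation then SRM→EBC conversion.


SRM = 1.4922·MCU^0.6859;  EBC = SRM·1.97
SRM = 1.4922·2.9^0.6859 = 3.0973
EBC = 3.0973·1.97

6.1017 EBC


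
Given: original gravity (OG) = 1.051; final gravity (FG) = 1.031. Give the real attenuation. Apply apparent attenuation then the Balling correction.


AA = (OG−FG)/(OG−1)·100;  RA = AA·0.8192
AA = (1.051 − 1.031)/(1.051 − 1)·100 = 39.2157
RA = 39.2157·0.8192

32.1255 %


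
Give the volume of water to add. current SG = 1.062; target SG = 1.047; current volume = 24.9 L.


V_water = V·((SG_curr − 1)/(SG_target − 1) − 1)
V_water = 24.9·((1.062 − 1)/(1.047 − 1) − 1)

7.9468 L


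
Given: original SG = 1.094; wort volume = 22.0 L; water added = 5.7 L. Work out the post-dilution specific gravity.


SG_new = 1 + (SG_old − 1)·V_old/(V_old + V_water)
pts = (1.094 − 1)·1000·22.0/(22.0 + 5.7) = 74.6570
SG_new = 1 + 74.6570/1000

1.0747


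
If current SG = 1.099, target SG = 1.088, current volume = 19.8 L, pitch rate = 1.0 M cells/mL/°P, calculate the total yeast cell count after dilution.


V_w = V·((SG_c−1)/(SG_t−1)−1);  °P = 259 − 259/SG_t;  cells = rate·(V+V_w)·°P
V_w = 19.8·((1.099−1)/(1.088−1)−1) = 2.4750
V_final = 19.8 + 2.4750 = 22.2750
°P = 259 − 259/1.088 = 20.9485
cells = 1.0·22.2750·20.9485

466.6285 billion cells


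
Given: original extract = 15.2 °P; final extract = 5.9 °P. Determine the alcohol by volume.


SG = 259/(259 − P);  ABV = (OG − FG)·131.25
OG = 259/(259 − 15.2) = 1.0623
FG = 259/(259 − 5.9) = 1.0233
ABV = (1.0623 − 1.0233)·131.25

5.1234 % ABV


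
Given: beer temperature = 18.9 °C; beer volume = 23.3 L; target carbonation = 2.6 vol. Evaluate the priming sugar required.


residual = 14.695·(0.01821 + 0.09011·e^(−0.04·T));  sugar = (target − residual)·4.0·V
residual = 14.695·(0.01821 + 0.09011·e^(−0.04·18.9)) = 0.8893
sugar = (2.6 − 0.8893)·4.0·23.3

159.4329 g


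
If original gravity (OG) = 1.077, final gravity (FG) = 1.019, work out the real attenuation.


AA = (OG−FG)/(OG−1)·100;  RA = AA·0.8192
AA = (1.077 − 1.019)/(1.077 − 1)·100 = 75.3247
RA = 75.3247·0.8192

61.7060 %


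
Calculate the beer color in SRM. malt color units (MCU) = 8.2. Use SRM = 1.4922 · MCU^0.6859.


SRM = 1.4922 · 8.2^0.6859

6.3185 SRM


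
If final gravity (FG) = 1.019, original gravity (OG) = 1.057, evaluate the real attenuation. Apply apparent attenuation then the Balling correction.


AA = (OG−FG)/(OG−1)·100;  RA = AA·0.8192
AA = (1.057 − 1.019)/(1.057 − 1)·100 = 66.6667
RA = 66.6667·0.8192

54.6133 %


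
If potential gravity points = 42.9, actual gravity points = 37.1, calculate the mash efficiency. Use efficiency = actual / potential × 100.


efficiency = 37.1 / 42.9 × 100

86.4802 %


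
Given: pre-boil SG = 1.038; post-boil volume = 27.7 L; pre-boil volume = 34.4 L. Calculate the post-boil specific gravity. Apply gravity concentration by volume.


SG_post = 1 + (SG_pre − 1)·V_pre/V_post
pts_pre = (1.038 − 1)·1000 = 38.0000
pts_post = 38.0000·34.4/27.7 = 47.1913
SG_post = 1 + 47.1913/1000

1.0472


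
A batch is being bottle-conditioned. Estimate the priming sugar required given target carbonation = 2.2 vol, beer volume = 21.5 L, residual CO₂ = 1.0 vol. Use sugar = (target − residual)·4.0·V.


sugar = (2.2 − 1.0)·4.0·21.5

103.2000 g


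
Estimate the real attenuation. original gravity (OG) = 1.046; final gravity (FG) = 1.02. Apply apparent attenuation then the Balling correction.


AA = (OG−FG)/(OG−1)·100;  RA = AA·0.8192
AA = (1.046 − 1.02)/(1.046 − 1)·100 = 56.5217
RA = 56.5217·0.8192

46.3026 %


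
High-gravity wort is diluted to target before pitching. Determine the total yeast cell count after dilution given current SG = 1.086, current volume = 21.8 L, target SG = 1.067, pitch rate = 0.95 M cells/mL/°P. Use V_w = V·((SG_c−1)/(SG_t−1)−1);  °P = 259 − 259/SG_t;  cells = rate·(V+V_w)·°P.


V_w = 21.8·((1.086−1)/(1.067−1)−1) = 6.1821
V_final = 21.8 + 6.1821 = 27.9821
°P = 259 − 259/1.067 = 16.2634
cells = 0.95·27.9821·16.2634

432.3285 billion cells


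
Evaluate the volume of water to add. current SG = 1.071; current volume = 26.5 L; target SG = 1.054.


V_water = V·((SG_curr − 1)/(SG_target − 1) − 1)
V_water = 26.5·((1.071 − 1)/(1.054 − 1) − 1)

8.3426 L


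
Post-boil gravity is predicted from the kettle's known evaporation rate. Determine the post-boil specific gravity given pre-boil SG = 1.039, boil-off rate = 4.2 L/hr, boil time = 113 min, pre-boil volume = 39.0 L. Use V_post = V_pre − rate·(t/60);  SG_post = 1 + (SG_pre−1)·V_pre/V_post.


V_post = 39.0 − 4.2·(113/60) = 31.0900
SG_post = 1 + (1.039 − 1)·39.0/31.0900

1.0489


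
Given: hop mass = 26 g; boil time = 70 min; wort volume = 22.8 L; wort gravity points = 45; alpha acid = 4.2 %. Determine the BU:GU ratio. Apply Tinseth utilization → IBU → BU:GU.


U = 1.65·0.000125^(GP/1000)·(1−e^(−0.04t))/4.15;  IBU = (α/100)·m·U·1000/V;  BU:GU = IBU/GP
U = 1.65·0.000125^(45/1000)·(1−e^(−0.04·70))/4.15 = 0.2492
IBU = (4.2/100)·26·0.2492·1000/22.8 = 11.9354
BU:GU = 11.9354/45

0.2652


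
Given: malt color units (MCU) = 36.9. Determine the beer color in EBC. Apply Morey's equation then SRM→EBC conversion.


SRM = 1.4922·MCU^0.6859;  EBC = SRM·1.97
SRM = 1.4922·36.9^0.6859 = 17.7276
EBC = 17.7276·1.97

34.9234 EBC


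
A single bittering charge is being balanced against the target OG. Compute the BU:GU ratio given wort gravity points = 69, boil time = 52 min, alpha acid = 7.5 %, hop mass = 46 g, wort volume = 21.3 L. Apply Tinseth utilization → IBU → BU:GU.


U = 1.65·0.000125^(GP/1000)·(1−e^(−0.04t))/4.15;  IBU = (α/100)·m·U·1000/V;  BU:GU = IBU/GP
U = 1.65·0.000125^(69/1000)·(1−e^(−0.04·52))/4.15 = 0.1871
IBU = (7.5/100)·46·0.1871·1000/21.3 = 30.3113
BU:GU = 30.3113/69

0.4393


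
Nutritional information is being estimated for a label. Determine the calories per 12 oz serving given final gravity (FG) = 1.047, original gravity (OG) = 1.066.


ABW = (OG−FG)·131.25·0.79/FG;  °P = 259 − 259/SG (for OG→OE and FG→AE);  RE = 0.1808·OE + 0.8192·AE;  Cal = (6.9·ABW + 4·(RE−0.1))·FG·3.55
ABW = (1.066 − 1.047)·131.25·0.79/1.047 = 1.8816
OE = 259 − 259/1.066 = 16.0356 °P
AE = 259 − 259/1.047 = 11.6266 °P
RE = 0.1808·16.0356 + 0.8192·11.6266 = 12.4237 °P
Cal = (6.9·1.8816 + 4·(12.4237−0.1))·1.047·3.55

231.4783 kcal


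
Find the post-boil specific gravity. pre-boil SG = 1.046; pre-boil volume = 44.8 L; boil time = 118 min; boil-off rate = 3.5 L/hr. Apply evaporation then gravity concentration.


V_post = V_pre − rate·(t/60);  SG_post = 1 + (SG_pre−1)·V_pre/V_post
V_post = 44.8 − 3.5·(118/60) = 37.9167
SG_post = 1 + (1.046 − 1)·44.8/37.9167

1.0544


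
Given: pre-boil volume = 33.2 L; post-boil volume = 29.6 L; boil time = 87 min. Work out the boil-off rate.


rate = (V_pre − V_post) / (t_min/60)
rate = (33.2 − 29.6) / (87/60)

2.4828 L/hr


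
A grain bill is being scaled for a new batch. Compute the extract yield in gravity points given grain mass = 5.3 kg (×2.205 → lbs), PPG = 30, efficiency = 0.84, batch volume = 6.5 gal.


points = lbs × PPG × eff / vol
lbs = 5.3 × 2.205 = 11.6865
points = 11.6865 × 30 × 0.84 / 6.5

45.3077 points


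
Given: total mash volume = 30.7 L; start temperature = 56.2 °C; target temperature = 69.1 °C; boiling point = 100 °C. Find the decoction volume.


V_dec = V_total·(T_target − T_start)/(T_boil − T_start)
V_dec = 30.7·(69.1 − 56.2)/(100 − 56.2)

9.0418 L


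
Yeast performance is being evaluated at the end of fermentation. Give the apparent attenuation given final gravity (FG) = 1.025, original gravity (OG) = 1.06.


AA = (OG − FG)/(OG − 1) · 100
AA = (1.06 − 1.025)/(1.06 − 1) · 100

58.3333 %


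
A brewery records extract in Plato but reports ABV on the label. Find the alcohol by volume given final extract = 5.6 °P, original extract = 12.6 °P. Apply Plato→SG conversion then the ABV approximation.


SG = 259/(259 − P);  ABV = (OG − FG)·131.25
OG = 259/(259 − 12.6) = 1.0511
FG = 259/(259 − 5.6) = 1.0221
ABV = (1.0511 − 1.0221)·131.25

3.8111 % ABV


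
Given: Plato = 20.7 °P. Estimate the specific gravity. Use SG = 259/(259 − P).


SG = 259/(259 − 20.7)

1.0869


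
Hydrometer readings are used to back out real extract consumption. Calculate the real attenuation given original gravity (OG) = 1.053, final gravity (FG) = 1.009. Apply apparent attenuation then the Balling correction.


AA = (OG−FG)/(OG−1)·100;  RA = AA·0.8192
AA = (1.053 − 1.009)/(1.053 − 1)·100 = 83.0189
RA = 83.0189·0.8192

68.0091 %


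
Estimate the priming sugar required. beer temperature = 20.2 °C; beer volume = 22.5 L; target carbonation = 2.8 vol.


residual = 14.695·(0.01821 + 0.09011·e^(−0.04·T));  sugar = (target − residual)·4.0·V
residual = 14.695·(0.01821 + 0.09011·e^(−0.04·20.2)) = 0.8578
sugar = (2.8 − 0.8578)·4.0·22.5

174.7943 g


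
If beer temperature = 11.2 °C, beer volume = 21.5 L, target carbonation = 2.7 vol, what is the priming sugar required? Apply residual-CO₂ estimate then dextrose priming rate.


residual = 14.695·(0.01821 + 0.09011·e^(−0.04·T));  sugar = (target − residual)·4.0·V
residual = 14.695·(0.01821 + 0.09011·e^(−0.04·11.2)) = 1.1136
sugar = (2.7 − 1.1136)·4.0·21.5

136.4294 g


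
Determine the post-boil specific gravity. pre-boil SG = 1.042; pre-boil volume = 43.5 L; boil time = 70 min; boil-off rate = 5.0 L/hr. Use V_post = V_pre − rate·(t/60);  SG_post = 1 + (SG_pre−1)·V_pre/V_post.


V_post = 43.5 − 5.0·(70/60) = 37.6667
SG_post = 1 + (1.042 − 1)·43.5/37.6667

1.0485


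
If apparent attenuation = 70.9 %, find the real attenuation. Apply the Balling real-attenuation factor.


RA = AA · 0.8192
RA = 70.9 · 0.8192

58.0813 %


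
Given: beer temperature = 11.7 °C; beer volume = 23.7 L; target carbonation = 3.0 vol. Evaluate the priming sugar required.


residual = 14.695·(0.01821 + 0.09011·e^(−0.04·T));  sugar = (target − residual)·4.0·V
residual = 14.695·(0.01821 + 0.09011·e^(−0.04·11.7)) = 1.0969
sugar = (3.0 − 1.0969)·4.0·23.7

180.4177 g


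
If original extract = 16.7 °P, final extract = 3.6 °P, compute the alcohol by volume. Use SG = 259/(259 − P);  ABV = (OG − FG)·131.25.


OG = 259/(259 − 16.7) = 1.0689
FG = 259/(259 − 3.6) = 1.0141
ABV = (1.0689 − 1.0141)·131.25

7.1961 % ABV


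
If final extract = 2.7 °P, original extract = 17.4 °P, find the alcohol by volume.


SG = 259/(259 − P);  ABV = (OG − FG)·131.25
OG = 259/(259 − 17.4) = 1.0720
FG = 259/(259 − 2.7) = 1.0105
ABV = (1.0720 − 1.0105)·131.25

8.0700 % ABV


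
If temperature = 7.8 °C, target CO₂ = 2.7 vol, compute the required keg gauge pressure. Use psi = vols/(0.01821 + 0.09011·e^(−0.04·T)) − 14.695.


psi = 2.7/(0.01821 + 0.09011·e^(−0.04·7.8)) − 14.695

17.3834 psi


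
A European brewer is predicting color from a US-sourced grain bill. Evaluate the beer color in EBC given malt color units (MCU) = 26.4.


SRM = 1.4922·MCU^0.6859;  EBC = SRM·1.97
SRM = 1.4922·26.4^0.6859 = 14.0898
EBC = 14.0898·1.97

27.7569 EBC


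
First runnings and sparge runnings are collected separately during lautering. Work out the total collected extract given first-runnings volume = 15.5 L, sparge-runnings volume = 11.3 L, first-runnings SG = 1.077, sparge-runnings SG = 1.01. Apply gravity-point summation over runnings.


total = Σ (SG_i − 1)·1000·V_i
first = (1.077 − 1)·1000·15.5 = 1193.5000
sparge = (1.01 − 1)·1000·11.3 = 113.0000
total = 1193.5000 + 113.0000

1306.5000 gravity·L


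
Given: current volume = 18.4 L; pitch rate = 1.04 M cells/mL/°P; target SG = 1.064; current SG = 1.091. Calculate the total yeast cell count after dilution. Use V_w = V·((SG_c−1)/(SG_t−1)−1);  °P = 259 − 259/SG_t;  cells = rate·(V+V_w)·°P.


V_w = 18.4·((1.091−1)/(1.064−1)−1) = 7.7625
V_final = 18.4 + 7.7625 = 26.1625
°P = 259 − 259/1.064 = 15.5789
cells = 1.04·26.1625·15.5789

423.8876 billion cells


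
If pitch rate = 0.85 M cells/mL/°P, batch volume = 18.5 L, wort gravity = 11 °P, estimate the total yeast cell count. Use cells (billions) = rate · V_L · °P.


cells = 0.85 · 18.5 · 11

172.9750 billion cells


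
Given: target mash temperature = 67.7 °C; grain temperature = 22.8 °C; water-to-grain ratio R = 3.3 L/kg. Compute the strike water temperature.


T_strike = (0.41/R)·(T_mash − T_grain) + T_mash
T_strike = (0.41/3.3)·(67.7 − 22.8) + 67.7

73.2785 °C


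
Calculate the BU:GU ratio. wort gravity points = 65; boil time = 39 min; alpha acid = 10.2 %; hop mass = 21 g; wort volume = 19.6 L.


U = 1.65·0.000125^(GP/1000)·(1−e^(−0.04t))/4.15;  IBU = (α/100)·m·U·1000/V;  BU:GU = IBU/GP
U = 1.65·0.000125^(65/1000)·(1−e^(−0.04·39))/4.15 = 0.1751
IBU = (10.2/100)·21·0.1751·1000/19.6 = 19.1360
BU:GU = 19.1360/65

0.2944
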